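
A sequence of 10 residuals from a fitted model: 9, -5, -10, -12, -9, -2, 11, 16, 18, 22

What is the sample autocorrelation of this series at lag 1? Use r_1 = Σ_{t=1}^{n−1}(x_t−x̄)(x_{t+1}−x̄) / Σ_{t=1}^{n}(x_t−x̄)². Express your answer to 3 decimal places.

Mean x̄ = (9 − 5 − 10 − 12 − 9 − 2 + 11 + 16 + 18 + 22)/10 = 3.8000
Numerator Σ_{t=1}^{9}(x_t−x̄)(x_{t+1}−x̄) = 1047.9600
Denominator Σ(x_t−x̄)² = 1475.6000
r_1 = 1047.9600 / 1475.6000 = 0.710

0.710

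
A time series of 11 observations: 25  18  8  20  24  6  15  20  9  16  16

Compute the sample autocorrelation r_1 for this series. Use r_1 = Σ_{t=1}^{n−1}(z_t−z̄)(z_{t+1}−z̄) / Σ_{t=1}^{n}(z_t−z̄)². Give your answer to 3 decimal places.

-0.251

Mean z̄ = (25 + 18 + 8 + 20 + 24 + 6 + 15 + 20 + 9 + 16 + 16)/11 = 16.0909
Numerator Σ_{t=1}^{10}(z_t−z̄)(z_{t+1}−z̄) = -99.2810
Denominator Σ(z_t−z̄)² = 394.9091
r_1 = -99.2810 / 394.9091 = -0.251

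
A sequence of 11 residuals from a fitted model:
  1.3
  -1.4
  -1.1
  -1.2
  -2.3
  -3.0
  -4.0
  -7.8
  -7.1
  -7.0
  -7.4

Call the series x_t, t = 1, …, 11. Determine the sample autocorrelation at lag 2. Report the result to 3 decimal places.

0.486

Mean x̄ = (1.3 − 1.4 − 1.1 − 1.2 − 2.3 − 3.0 − 4.0 − 7.8 − 7.1 − 7.0 − 7.4)/11 = -3.7273
Numerator Σ_{t=1}^{9}(x_t−x̄)(x_{t+2}−x̄) = 47.9621
Denominator Σ(x_t−x̄)² = 98.7818
r_2 = 47.9621 / 98.7818 = 0.486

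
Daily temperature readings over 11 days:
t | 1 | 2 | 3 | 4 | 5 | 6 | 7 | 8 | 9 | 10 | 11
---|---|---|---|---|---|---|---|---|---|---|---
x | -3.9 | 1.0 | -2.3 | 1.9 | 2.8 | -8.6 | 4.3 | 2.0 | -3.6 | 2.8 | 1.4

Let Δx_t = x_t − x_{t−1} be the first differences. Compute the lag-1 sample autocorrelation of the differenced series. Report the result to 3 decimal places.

-0.578

First differences Δx: 4.9, -3.3, 4.2, 0.9, -11.4, 12.9, -2.3, -5.6, 6.4, -1.4
Mean of differences = 0.5300
Numerator Σ(Δx_t−Δx̄)(Δx_{t+1}−Δx̄) = -246.3949
Denominator Σ(Δx_t−Δx̄)² = 426.4810
r_1(Δx) = -246.3949 / 426.4810 = -0.578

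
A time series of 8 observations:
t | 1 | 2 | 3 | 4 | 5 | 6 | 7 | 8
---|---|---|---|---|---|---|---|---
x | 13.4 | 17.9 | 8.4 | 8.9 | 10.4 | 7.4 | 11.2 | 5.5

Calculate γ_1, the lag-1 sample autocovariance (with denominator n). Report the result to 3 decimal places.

Mean x̄ = (13.4 + 17.9 + 8.4 + 8.9 + 10.4 + 7.4 + 11.2 + 5.5)/8 = 10.3875
Deviations: 3.0125, 7.5125, -1.9875, -1.4875, 0.0125, -2.9875, 0.8125, -4.8875
Σ_{t=1}^{7}(x_t−x̄)(x_{t+1}−x̄) = 4.2023
γ_1 = 4.2023 / 8 = 0.525

0.525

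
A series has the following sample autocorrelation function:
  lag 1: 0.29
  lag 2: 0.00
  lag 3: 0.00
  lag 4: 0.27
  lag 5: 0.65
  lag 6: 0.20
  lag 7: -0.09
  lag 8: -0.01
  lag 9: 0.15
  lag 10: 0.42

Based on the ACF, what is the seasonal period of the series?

The largest autocorrelation is r_5 = 0.65, with a weaker echo at lag 10 (0.42); the remaining lags stay at or below 0.29. The elevated value at lag 1 (0.29), dropping to 0.00 at lag 2, reflects decaying short-term dependence rather than seasonality.
The dominant spike at lag 5 indicates a seasonal period of 5.

5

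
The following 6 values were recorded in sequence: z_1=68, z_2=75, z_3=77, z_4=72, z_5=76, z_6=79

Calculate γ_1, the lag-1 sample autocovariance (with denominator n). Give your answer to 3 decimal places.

Mean z̄ = (68 + 75 + 77 + 72 + 76 + 79)/6 = 74.5000
Σ_{t=1}^{5}(z_t−z̄)(z_{t+1}−z̄) = -5.2500
γ_1 = -5.2500 / 6 = -0.875

-0.875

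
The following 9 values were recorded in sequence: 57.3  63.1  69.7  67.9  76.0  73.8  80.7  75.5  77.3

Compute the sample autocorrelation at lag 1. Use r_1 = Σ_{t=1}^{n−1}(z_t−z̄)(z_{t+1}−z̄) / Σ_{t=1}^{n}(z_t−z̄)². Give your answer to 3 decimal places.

0.486

Mean z̄ = (57.3 + 63.1 + 69.7 + 67.9 + 76.0 + 73.8 + 80.7 + 75.5 + 77.3)/9 = 71.2556
Numerator Σ_{t=1}^{8}(z_t−z̄)(z_{t+1}−z̄) = 217.6458
Denominator Σ(z_t−z̄)² = 447.6822
r_1 = 217.6458 / 447.6822 = 0.486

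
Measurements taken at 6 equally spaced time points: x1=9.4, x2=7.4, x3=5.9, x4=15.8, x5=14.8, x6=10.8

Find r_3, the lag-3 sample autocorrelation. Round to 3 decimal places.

-0.263

Mean x̄ = (9.4 + 7.4 + 5.9 + 15.8 + 14.8 + 10.8)/6 = 10.6833
Deviations from mean: -1.2833, -3.2833, -4.7833, 5.1167, 4.1167, 0.1167
Numerator Σ_{t=1}^{3}(x_t−x̄)(x_{t+3}−x̄) = -20.6408
Denominator Σ(x_t−x̄)² = 78.4483
r_3 = -20.6408 / 78.4483 = -0.263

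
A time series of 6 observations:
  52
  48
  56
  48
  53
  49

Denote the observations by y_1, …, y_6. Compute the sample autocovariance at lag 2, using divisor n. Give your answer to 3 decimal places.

Mean ȳ = (52 + 48 + 56 + 48 + 53 + 49)/6 = 51.0000
Deviations: 1.0000, -3.0000, 5.0000, -3.0000, 2.0000, -2.0000
Σ_{t=1}^{4}(y_t−ȳ)(y_{t+2}−ȳ) = 30.0000
γ_2 = 30.0000 / 6 = 5.000

5.000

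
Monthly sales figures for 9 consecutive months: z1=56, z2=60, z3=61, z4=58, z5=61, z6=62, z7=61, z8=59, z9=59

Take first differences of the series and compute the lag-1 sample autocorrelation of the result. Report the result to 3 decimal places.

First differences Δz: 4, 1, -3, 3, 1, -1, -2, 0
Mean of differences = 0.3750
Numerator Σ(Δz_t−Δz̄)(Δz_{t+1}−Δz̄) = -3.7656
Denominator Σ(Δz_t−Δz̄)² = 39.8750
r_1(Δz) = -3.7656 / 39.8750 = -0.094

-0.094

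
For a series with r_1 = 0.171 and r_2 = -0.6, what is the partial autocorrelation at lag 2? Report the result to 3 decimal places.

φ_{22} = (r_2 − r_1²) / (1 − r_1²)
r_1² = (0.171)² = 0.029241
Numerator = -0.6 − 0.0292 = -0.6292; denominator = 1 − 0.0292 = 0.9708
φ_{22} = -0.6292 / 0.9708 = -0.648

-0.648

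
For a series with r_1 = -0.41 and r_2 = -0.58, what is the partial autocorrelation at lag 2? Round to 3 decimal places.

φ_{22} = (r_2 − r_1²) / (1 − r_1²)
r_1² = (-0.41)² = 0.1681
Numerator = -0.58 − 0.1681 = -0.7481; denominator = 1 − 0.1681 = 0.8319
φ_{22} = -0.7481 / 0.8319 = -0.899

-0.899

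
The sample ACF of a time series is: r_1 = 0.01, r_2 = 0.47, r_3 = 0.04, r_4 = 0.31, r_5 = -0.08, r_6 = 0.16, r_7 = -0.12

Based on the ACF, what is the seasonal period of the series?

The largest autocorrelation is r_2 = 0.47, with weaker echoes at lags 4 (0.31) and 6 (0.16); the remaining lags stay at or below 0.04.
The dominant spike at lag 2 indicates a seasonal period of 2.

2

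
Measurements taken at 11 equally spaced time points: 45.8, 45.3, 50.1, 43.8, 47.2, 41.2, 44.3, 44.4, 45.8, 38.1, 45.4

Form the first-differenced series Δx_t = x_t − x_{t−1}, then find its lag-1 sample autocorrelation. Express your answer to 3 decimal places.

-0.681

First differences Δx: -0.5, 4.8, -6.3, 3.4, -6.0, 3.1, 0.1, 1.4, -7.7, 7.3
Mean of differences = -0.0400
Numerator Σ(Δx_t−Δx̄)(Δx_{t+1}−Δx̄) = -159.8896
Denominator Σ(Δx_t−Δx̄)² = 234.6840
r_1(Δx) = -159.8896 / 234.6840 = -0.681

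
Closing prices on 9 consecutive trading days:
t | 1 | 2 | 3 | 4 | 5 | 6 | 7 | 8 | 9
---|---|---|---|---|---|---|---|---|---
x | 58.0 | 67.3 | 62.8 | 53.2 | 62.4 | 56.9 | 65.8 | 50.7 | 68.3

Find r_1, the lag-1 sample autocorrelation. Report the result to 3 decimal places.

-0.595

Mean x̄ = (58.0 + 67.3 + 62.8 + 53.2 + 62.4 + 56.9 + 65.8 + 50.7 + 68.3)/9 = 60.6000
Numerator Σ_{t=1}^{8}(x_t−x̄)(x_{t+1}−x̄) = -185.8900
Denominator Σ(x_t−x̄)² = 312.5200
r_1 = -185.8900 / 312.5200 = -0.595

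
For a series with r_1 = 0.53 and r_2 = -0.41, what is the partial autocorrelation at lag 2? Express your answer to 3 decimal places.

φ_{22} = (r_2 − r_1²) / (1 − r_1²)
r_1² = (0.53)² = 0.2809
Numerator = -0.41 − 0.2809 = -0.6909; denominator = 1 − 0.2809 = 0.7191
φ_{22} = -0.6909 / 0.7191 = -0.961

-0.961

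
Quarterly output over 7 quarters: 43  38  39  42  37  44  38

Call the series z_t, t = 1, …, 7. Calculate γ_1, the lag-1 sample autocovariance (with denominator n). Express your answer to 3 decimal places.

Mean z̄ = (43 + 38 + 39 + 42 + 37 + 44 + 38)/7 = 40.1429
Σ_{t=1}^{6}(z_t−z̄)(z_{t+1}−z̄) = -32.0204
γ_1 = -32.0204 / 7 = -4.574

-4.574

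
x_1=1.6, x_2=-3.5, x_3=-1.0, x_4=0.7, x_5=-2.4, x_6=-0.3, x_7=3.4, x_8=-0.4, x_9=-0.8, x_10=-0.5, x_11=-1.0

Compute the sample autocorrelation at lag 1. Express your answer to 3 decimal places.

-0.202

Mean x̄ = (1.6 − 3.5 − 1.0 + 0.7 − 2.4 − 0.3 + 3.4 − 0.4 − 0.8 − 0.5 − 1.0)/11 = -0.3818
Numerator Σ_{t=1}^{10}(x_t−x̄)(x_{t+1}−x̄) = -6.8985
Denominator Σ(x_t−x̄)² = 34.1564
r_1 = -6.8985 / 34.1564 = -0.202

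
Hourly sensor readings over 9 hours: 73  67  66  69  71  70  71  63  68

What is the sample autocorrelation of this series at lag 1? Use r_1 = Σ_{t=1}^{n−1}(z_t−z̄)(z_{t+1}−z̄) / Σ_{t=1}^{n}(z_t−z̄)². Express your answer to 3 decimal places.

-0.083

Mean z̄ = (73 + 67 + 66 + 69 + 71 + 70 + 71 + 63 + 68)/9 = 68.6667
Numerator Σ_{t=1}^{8}(z_t−z̄)(z_{t+1}−z̄) = -6.1111
Denominator Σ(z_t−z̄)² = 74.0000
r_1 = -6.1111 / 74.0000 = -0.083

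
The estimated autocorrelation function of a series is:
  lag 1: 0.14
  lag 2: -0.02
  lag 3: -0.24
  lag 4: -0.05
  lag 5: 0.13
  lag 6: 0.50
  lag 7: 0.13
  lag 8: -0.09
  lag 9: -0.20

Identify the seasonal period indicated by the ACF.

6

The largest autocorrelation is r_6 = 0.50; the remaining lags stay at or below 0.14.
The dominant spike at lag 6 indicates a seasonal period of 6.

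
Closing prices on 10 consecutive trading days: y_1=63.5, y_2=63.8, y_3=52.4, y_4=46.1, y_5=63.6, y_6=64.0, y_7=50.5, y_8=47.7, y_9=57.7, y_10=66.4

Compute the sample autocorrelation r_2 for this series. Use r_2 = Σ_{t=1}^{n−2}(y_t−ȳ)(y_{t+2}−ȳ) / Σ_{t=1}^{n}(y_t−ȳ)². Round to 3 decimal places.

Mean ȳ = (63.5 + 63.8 + 52.4 + 46.1 + 63.6 + 64.0 + 50.5 + 47.7 + 57.7 + 66.4)/10 = 57.5700
Numerator Σ_{t=1}^{8}(y_t−ȳ)(y_{t+2}−ȳ) = -401.2108
Denominator Σ(y_t−ȳ)² = 535.3610
r_2 = -401.2108 / 535.3610 = -0.749

-0.749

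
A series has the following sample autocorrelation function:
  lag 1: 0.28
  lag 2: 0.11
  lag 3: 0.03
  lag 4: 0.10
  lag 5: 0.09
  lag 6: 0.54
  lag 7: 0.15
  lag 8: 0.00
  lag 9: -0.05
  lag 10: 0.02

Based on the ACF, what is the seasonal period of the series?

The largest autocorrelation is r_6 = 0.54; the remaining lags stay at or below 0.28. The elevated value at lag 1 (0.28), dropping to 0.11 at lag 2, reflects decaying short-term dependence rather than seasonality.
The dominant spike at lag 6 indicates a seasonal period of 6.

6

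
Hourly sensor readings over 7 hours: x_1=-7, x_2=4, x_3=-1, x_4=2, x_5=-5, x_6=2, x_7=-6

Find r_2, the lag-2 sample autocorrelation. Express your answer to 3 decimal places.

Mean x̄ = (-7 + 4 − 1 + 2 − 5 + 2 − 6)/7 = -1.5714
Σ(x_t−x̄)(x_{t+2}−x̄) = (-3.1020) + (19.8980) + (-1.9592) + (12.7551) + (15.1837) = 42.7755
Denominator Σ(x_t−x̄)² = 117.7143
r_2 = 42.7755 / 117.7143 = 0.363

0.363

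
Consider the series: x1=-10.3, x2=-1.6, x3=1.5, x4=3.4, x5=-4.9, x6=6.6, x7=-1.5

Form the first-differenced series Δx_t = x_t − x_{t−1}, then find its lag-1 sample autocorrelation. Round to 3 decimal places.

-0.542

First differences Δx: 8.7, 3.1, 1.9, -8.3, 11.5, -8.1
Mean of differences = 1.4667
Numerator Σ(Δx_t−Δx̄)(Δx_{t+1}−Δx̄) = -185.6878
Denominator Σ(Δx_t−Δx̄)² = 342.7533
r_1(Δx) = -185.6878 / 342.7533 = -0.542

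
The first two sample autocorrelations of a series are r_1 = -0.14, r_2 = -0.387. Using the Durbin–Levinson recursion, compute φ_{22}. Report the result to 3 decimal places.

φ_{22} = (r_2 − r_1²) / (1 − r_1²)
r_1² = (-0.14)² = 0.0196
Numerator = -0.387 − 0.0196 = -0.4066; denominator = 1 − 0.0196 = 0.9804
φ_{22} = -0.4066 / 0.9804 = -0.415

-0.415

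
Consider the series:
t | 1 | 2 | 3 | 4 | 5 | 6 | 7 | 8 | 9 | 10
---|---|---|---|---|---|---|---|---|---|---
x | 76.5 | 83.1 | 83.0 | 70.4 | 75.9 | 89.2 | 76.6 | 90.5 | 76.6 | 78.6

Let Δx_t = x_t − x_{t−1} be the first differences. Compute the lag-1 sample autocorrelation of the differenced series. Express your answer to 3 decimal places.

First differences Δx: 6.6, -0.1, -12.6, 5.5, 13.3, -12.6, 13.9, -13.9, 2.0
Mean of differences = 0.2333
Numerator Σ(Δx_t−Δx̄)(Δx_{t+1}−Δx̄) = -557.8178
Denominator Σ(Δx_t−Δx̄)² = 958.1600
r_1(Δx) = -557.8178 / 958.1600 = -0.582

-0.582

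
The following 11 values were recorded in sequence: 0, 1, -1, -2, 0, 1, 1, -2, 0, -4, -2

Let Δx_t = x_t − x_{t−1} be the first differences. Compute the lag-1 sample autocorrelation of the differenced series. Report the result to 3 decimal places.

First differences Δx: 1, -2, -1, 2, 1, 0, -3, 2, -4, 2
Mean of differences = -0.2000
Numerator Σ(Δx_t−Δx̄)(Δx_{t+1}−Δx̄) = -23.0400
Denominator Σ(Δx_t−Δx̄)² = 43.6000
r_1(Δx) = -23.0400 / 43.6000 = -0.528

-0.528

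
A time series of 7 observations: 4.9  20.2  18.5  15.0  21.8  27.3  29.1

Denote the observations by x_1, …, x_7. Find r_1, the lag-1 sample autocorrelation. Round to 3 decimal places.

0.193

Mean x̄ = (4.9 + 20.2 + 18.5 + 15.0 + 21.8 + 27.3 + 29.1)/7 = 19.5429
Deviations from mean: -14.6429, 0.6571, -1.0429, -4.5429, 2.2571, 7.7571, 9.5571
Numerator Σ_{t=1}^{6}(x_t−x̄)(x_{t+1}−x̄) = 75.8210
Denominator Σ(x_t−x̄)² = 393.1771
r_1 = 75.8210 / 393.1771 = 0.193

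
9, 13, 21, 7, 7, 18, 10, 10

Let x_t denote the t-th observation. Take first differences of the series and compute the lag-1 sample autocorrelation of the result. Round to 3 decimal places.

-0.364

First differences Δx: 4, 8, -14, 0, 11, -8, 0
Mean of differences = 0.1429
Numerator Σ(Δx_t−Δx̄)(Δx_{t+1}−Δx̄) = -167.5918
Denominator Σ(Δx_t−Δx̄)² = 460.8571
r_1(Δx) = -167.5918 / 460.8571 = -0.364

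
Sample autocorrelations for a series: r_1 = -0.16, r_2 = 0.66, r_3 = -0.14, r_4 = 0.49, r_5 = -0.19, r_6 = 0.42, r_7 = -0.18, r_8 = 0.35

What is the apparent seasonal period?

2

The largest autocorrelation is r_2 = 0.66, with weaker echoes at lags 4 (0.49), 6 (0.42) and 8 (0.35); the remaining lags stay at or below -0.14.
The dominant spike at lag 2 indicates a seasonal period of 2.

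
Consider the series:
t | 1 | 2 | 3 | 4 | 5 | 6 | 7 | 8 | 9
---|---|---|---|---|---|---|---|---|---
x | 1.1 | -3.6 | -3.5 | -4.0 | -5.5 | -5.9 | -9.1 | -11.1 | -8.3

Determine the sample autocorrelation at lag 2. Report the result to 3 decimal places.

0.262

Mean x̄ = (1.1 − 3.6 − 3.5 − 4.0 − 5.5 − 5.9 − 9.1 − 11.1 − 8.3)/9 = -5.5444
Σ(x_t−x̄)(x_{t+2}−x̄) = (13.5842) + (3.0031) + (0.0909) + (-0.5491) + (-0.1580) + (1.9753) + (9.7975) = 27.7438
Denominator Σ(x_t−x̄)² = 105.7222
r_2 = 27.7438 / 105.7222 = 0.262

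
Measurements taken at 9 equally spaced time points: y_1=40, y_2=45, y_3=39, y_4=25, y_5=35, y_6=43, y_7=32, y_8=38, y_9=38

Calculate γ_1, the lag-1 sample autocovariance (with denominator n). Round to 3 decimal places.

-0.623

Mean ȳ = (40 + 45 + 39 + 25 + 35 + 43 + 32 + 38 + 38)/9 = 37.2222
Σ_{t=1}^{8}(y_t−ȳ)(y_{t+1}−ȳ) = -5.6049
γ_1 = -5.6049 / 9 = -0.623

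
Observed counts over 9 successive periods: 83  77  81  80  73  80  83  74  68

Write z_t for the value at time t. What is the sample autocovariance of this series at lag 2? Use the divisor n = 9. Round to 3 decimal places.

Mean z̄ = (83 + 77 + 81 + 80 + 73 + 80 + 83 + 74 + 68)/9 = 77.6667
Σ_{t=1}^{7}(z_t−z̄)(z_{t+2}−z̄) = -78.8889
γ_2 = -78.8889 / 9 = -8.765

-8.765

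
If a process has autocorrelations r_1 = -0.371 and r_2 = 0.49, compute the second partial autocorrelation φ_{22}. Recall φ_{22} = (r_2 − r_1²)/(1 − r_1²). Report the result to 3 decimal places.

φ_{22} = (r_2 − r_1²) / (1 − r_1²)
r_1² = (-0.371)² = 0.137641
Numerator = 0.49 − 0.1376 = 0.3524; denominator = 1 − 0.1376 = 0.8624
φ_{22} = 0.3524 / 0.8624 = 0.409

0.409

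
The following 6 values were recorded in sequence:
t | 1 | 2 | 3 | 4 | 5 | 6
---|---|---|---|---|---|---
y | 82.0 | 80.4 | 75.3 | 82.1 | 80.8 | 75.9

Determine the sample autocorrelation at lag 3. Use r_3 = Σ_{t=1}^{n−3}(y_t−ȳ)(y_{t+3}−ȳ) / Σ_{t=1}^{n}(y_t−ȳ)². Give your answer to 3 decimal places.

Mean ȳ = (82.0 + 80.4 + 75.3 + 82.1 + 80.8 + 75.9)/6 = 79.4167
Deviations from mean: 2.5833, 0.9833, -4.1167, 2.6833, 1.3833, -3.5167
Numerator Σ_{t=1}^{3}(y_t−ȳ)(y_{t+3}−ȳ) = 22.7692
Denominator Σ(y_t−ȳ)² = 46.0683
r_3 = 22.7692 / 46.0683 = 0.494

0.494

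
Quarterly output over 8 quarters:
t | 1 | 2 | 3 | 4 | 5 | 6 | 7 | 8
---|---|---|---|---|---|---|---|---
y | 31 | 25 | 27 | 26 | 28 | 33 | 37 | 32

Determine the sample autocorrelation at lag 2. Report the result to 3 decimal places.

Mean ȳ = (31 + 25 + 27 + 26 + 28 + 33 + 37 + 32)/8 = 29.8750
Deviations from mean: 1.1250, -4.8750, -2.8750, -3.8750, -1.8750, 3.1250, 7.1250, 2.1250
Numerator Σ_{t=1}^{6}(y_t−ȳ)(y_{t+2}−ȳ) = 2.2188
Denominator Σ(y_t−ȳ)² = 116.8750
r_2 = 2.2188 / 116.8750 = 0.019

0.019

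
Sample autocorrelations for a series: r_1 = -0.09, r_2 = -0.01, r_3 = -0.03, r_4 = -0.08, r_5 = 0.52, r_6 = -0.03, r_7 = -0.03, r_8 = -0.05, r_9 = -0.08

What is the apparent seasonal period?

The largest autocorrelation is r_5 = 0.52; the remaining lags stay at or below -0.01.
The dominant spike at lag 5 indicates a seasonal period of 5.

5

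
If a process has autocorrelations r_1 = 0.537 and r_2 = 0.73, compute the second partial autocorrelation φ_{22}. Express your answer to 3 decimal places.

0.621

φ_{22} = (r_2 − r_1²) / (1 − r_1²)
r_1² = (0.537)² = 0.288369
Numerator = 0.73 − 0.2884 = 0.4416; denominator = 1 − 0.2884 = 0.7116
φ_{22} = 0.4416 / 0.7116 = 0.621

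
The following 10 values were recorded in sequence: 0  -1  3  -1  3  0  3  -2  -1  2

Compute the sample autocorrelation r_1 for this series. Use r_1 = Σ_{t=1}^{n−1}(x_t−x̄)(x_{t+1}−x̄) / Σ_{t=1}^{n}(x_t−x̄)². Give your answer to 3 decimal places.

-0.516

Mean x̄ = (0 − 1 + 3 − 1 + 3 + 0 + 3 − 2 − 1 + 2)/10 = 0.6000
Numerator Σ_{t=1}^{9}(x_t−x̄)(x_{t+1}−x̄) = -17.7600
Denominator Σ(x_t−x̄)² = 34.4000
r_1 = -17.7600 / 34.4000 = -0.516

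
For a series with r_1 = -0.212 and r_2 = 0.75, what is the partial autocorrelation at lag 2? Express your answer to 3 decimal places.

φ_{22} = (r_2 − r_1²) / (1 − r_1²)
r_1² = (-0.212)² = 0.044944
Numerator = 0.75 − 0.0449 = 0.7051; denominator = 1 − 0.0449 = 0.9551
φ_{22} = 0.7051 / 0.9551 = 0.738

0.738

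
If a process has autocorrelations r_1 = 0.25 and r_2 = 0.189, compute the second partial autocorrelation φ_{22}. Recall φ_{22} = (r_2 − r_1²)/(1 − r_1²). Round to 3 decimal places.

0.135

φ_{22} = (r_2 − r_1²) / (1 − r_1²)
r_1² = (0.25)² = 0.0625
Numerator = 0.189 − 0.0625 = 0.1265; denominator = 1 − 0.0625 = 0.9375
φ_{22} = 0.1265 / 0.9375 = 0.135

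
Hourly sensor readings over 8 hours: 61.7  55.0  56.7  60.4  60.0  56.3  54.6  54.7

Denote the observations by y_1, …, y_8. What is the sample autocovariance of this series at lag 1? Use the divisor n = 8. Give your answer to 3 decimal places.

0.609

Mean ȳ = (61.7 + 55.0 + 56.7 + 60.4 + 60.0 + 56.3 + 54.6 + 54.7)/8 = 57.4250
Deviations: 4.2750, -2.4250, -0.7250, 2.9750, 2.5750, -1.1250, -2.8250, -2.7250
Σ_{t=1}^{7}(y_t−ȳ)(y_{t+1}−ȳ) = 4.8744
γ_1 = 4.8744 / 8 = 0.609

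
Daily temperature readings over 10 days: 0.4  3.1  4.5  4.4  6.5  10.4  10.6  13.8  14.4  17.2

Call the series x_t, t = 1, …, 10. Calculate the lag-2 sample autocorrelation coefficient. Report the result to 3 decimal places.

0.428

Mean x̄ = (0.4 + 3.1 + 4.5 + 4.4 + 6.5 + 10.4 + 10.6 + 13.8 + 14.4 + 17.2)/10 = 8.5300
Numerator Σ_{t=1}^{8}(x_t−x̄)(x_{t+2}−x̄) = 119.1422
Denominator Σ(x_t−x̄)² = 278.1810
r_2 = 119.1422 / 278.1810 = 0.428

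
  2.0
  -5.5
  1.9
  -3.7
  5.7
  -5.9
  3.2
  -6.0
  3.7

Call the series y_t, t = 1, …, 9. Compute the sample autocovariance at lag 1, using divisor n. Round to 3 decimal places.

Mean ȳ = (2.0 − 5.5 + 1.9 − 3.7 + 5.7 − 5.9 + 3.2 − 6.0 + 3.7)/9 = -0.5111
Σ_{t=1}^{8}(y_t−ȳ)(y_{t+1}−ȳ) = -149.0057
γ_1 = -149.0057 / 9 = -16.556

-16.556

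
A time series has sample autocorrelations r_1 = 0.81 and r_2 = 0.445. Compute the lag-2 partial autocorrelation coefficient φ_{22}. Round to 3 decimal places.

-0.614

φ_{22} = (r_2 − r_1²) / (1 − r_1²)
r_1² = (0.81)² = 0.6561
Numerator = 0.445 − 0.6561 = -0.2111; denominator = 1 − 0.6561 = 0.3439
φ_{22} = -0.2111 / 0.3439 = -0.614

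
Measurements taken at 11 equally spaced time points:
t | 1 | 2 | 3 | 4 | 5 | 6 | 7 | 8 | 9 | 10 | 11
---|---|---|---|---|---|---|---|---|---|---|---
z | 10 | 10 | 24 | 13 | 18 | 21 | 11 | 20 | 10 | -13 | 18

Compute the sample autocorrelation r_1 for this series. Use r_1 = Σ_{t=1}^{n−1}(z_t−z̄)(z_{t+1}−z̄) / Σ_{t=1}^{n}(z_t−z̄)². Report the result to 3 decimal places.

-0.088

Mean z̄ = (10 + 10 + 24 + 13 + 18 + 21 + 11 + 20 + 10 − 13 + 18)/11 = 12.9091
Numerator Σ_{t=1}^{10}(z_t−z̄)(z_{t+1}−z̄) = -87.2810
Denominator Σ(z_t−z̄)² = 990.9091
r_1 = -87.2810 / 990.9091 = -0.088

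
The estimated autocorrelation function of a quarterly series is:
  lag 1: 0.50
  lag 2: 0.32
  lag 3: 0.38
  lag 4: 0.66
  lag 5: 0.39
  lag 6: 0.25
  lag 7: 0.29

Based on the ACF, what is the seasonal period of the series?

The largest autocorrelation is r_4 = 0.66; the remaining lags stay at or below 0.50. The elevated value at lag 1 (0.50), dropping to 0.32 at lag 2, reflects decaying short-term dependence rather than seasonality.
The dominant spike at lag 4 indicates a seasonal period of 4.

4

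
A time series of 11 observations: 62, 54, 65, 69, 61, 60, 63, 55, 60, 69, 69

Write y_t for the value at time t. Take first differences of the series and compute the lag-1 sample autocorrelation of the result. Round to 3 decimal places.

-0.229

First differences Δy: -8, 11, 4, -8, -1, 3, -8, 5, 9, 0
Mean of differences = 0.7000
Numerator Σ(Δy_t−Δȳ)(Δy_{t+1}−Δȳ) = -100.9900
Denominator Σ(Δy_t−Δȳ)² = 440.1000
r_1(Δy) = -100.9900 / 440.1000 = -0.229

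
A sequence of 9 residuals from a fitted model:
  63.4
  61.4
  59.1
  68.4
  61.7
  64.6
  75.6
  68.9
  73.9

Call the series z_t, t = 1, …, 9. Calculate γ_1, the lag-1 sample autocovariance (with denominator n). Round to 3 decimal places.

6.756

Mean z̄ = (63.4 + 61.4 + 59.1 + 68.4 + 61.7 + 64.6 + 75.6 + 68.9 + 73.9)/9 = 66.3333
Σ_{t=1}^{8}(z_t−z̄)(z_{t+1}−z̄) = 60.8056
γ_1 = 60.8056 / 9 = 6.756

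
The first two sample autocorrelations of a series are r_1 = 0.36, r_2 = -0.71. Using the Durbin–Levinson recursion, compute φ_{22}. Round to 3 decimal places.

φ_{22} = (r_2 − r_1²) / (1 − r_1²)
r_1² = (0.36)² = 0.1296
Numerator = -0.71 − 0.1296 = -0.8396; denominator = 1 − 0.1296 = 0.8704
φ_{22} = -0.8396 / 0.8704 = -0.965

-0.965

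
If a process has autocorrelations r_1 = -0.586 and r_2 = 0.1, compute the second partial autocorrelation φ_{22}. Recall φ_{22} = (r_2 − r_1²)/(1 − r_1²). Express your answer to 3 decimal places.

φ_{22} = (r_2 − r_1²) / (1 − r_1²)
r_1² = (-0.586)² = 0.343396
Numerator = 0.1 − 0.3434 = -0.2434; denominator = 1 − 0.3434 = 0.6566
φ_{22} = -0.2434 / 0.6566 = -0.371

-0.371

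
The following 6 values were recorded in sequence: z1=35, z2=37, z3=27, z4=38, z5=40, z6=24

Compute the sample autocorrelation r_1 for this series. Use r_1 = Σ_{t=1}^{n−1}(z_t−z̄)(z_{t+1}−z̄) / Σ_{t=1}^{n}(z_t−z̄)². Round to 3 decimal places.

Mean z̄ = (35 + 37 + 27 + 38 + 40 + 24)/6 = 33.5000
Deviations from mean: 1.5000, 3.5000, -6.5000, 4.5000, 6.5000, -9.5000
Numerator Σ_{t=1}^{5}(z_t−z̄)(z_{t+1}−z̄) = -79.2500
Denominator Σ(z_t−z̄)² = 209.5000
r_1 = -79.2500 / 209.5000 = -0.378

-0.378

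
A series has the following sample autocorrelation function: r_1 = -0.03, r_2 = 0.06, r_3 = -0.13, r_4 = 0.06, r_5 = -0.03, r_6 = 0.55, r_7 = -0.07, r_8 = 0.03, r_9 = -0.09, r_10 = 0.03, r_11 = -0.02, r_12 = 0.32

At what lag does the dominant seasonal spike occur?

The largest autocorrelation is r_6 = 0.55, with a weaker echo at lag 12 (0.32); the remaining lags stay at or below 0.06.
The dominant spike at lag 6 indicates a seasonal period of 6.

6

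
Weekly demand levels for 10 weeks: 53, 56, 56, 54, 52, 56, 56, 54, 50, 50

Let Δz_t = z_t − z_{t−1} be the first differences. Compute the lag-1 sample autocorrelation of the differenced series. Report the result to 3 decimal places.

0.036

First differences Δz: 3, 0, -2, -2, 4, 0, -2, -4, 0
Mean of differences = -0.3333
Numerator Σ(Δz_t−Δz̄)(Δz_{t+1}−Δz̄) = 1.8889
Denominator Σ(Δz_t−Δz̄)² = 52.0000
r_1(Δz) = 1.8889 / 52.0000 = 0.036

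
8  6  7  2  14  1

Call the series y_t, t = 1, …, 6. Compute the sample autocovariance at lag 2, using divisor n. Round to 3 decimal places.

5.130

Mean ȳ = (8 + 6 + 7 + 2 + 14 + 1)/6 = 6.3333
Deviations: 1.6667, -0.3333, 0.6667, -4.3333, 7.6667, -5.3333
Σ_{t=1}^{4}(y_t−ȳ)(y_{t+2}−ȳ) = 30.7778
γ_2 = 30.7778 / 6 = 5.130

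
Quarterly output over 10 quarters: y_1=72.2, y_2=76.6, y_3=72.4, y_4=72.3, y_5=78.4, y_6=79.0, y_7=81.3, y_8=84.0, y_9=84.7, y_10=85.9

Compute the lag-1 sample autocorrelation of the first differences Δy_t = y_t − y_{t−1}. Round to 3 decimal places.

First differences Δy: 4.4, -4.2, -0.1, 6.1, 0.6, 2.3, 2.7, 0.7, 1.2
Mean of differences = 1.5222
Numerator Σ(Δy_t−Δȳ)(Δy_{t+1}−Δȳ) = -19.3372
Denominator Σ(Δy_t−Δȳ)² = 68.2356
r_1(Δy) = -19.3372 / 68.2356 = -0.283

-0.283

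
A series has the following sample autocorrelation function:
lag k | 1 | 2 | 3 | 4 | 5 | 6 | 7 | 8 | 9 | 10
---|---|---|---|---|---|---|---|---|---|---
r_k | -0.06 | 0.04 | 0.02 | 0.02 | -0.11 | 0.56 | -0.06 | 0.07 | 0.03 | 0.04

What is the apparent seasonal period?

6

The largest autocorrelation is r_6 = 0.56; the remaining lags stay at or below 0.07.
The dominant spike at lag 6 indicates a seasonal period of 6.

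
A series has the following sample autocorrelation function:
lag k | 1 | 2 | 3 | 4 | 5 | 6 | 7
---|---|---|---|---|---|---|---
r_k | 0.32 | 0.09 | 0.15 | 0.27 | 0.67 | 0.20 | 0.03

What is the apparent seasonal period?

The largest autocorrelation is r_5 = 0.67; the remaining lags stay at or below 0.32. The elevated value at lag 1 (0.32), dropping to 0.09 at lag 2, reflects decaying short-term dependence rather than seasonality.
The dominant spike at lag 5 indicates a seasonal period of 5.

5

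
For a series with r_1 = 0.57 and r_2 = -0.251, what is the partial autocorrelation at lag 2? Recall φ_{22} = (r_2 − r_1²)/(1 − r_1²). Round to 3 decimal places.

-0.853

φ_{22} = (r_2 − r_1²) / (1 − r_1²)
r_1² = (0.57)² = 0.3249
Numerator = -0.251 − 0.3249 = -0.5759; denominator = 1 − 0.3249 = 0.6751
φ_{22} = -0.5759 / 0.6751 = -0.853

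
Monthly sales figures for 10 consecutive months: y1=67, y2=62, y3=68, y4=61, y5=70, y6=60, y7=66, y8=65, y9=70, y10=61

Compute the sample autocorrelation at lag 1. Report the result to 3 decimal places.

Mean ȳ = (67 + 62 + 68 + 61 + 70 + 60 + 66 + 65 + 70 + 61)/10 = 65.0000
Numerator Σ_{t=1}^{9}(y_t−ȳ)(y_{t+1}−ȳ) = -97.0000
Denominator Σ(y_t−ȳ)² = 130.0000
r_1 = -97.0000 / 130.0000 = -0.746

-0.746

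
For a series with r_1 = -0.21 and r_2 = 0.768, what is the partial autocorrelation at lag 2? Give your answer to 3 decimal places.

φ_{22} = (r_2 − r_1²) / (1 − r_1²)
r_1² = (-0.21)² = 0.0441
Numerator = 0.768 − 0.0441 = 0.7239; denominator = 1 − 0.0441 = 0.9559
φ_{22} = 0.7239 / 0.9559 = 0.757

0.757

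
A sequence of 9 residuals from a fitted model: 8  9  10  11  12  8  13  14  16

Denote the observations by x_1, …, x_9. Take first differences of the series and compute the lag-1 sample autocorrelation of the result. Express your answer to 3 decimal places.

First differences Δx: 1, 1, 1, 1, -4, 5, 1, 2
Mean of differences = 1.0000
Numerator Σ(Δx_t−Δx̄)(Δx_{t+1}−Δx̄) = -20.0000
Denominator Σ(Δx_t−Δx̄)² = 42.0000
r_1(Δx) = -20.0000 / 42.0000 = -0.476

-0.476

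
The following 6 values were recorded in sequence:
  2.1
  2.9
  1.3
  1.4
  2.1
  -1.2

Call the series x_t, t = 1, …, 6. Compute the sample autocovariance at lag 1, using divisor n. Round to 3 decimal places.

-0.165

Mean x̄ = (2.1 + 2.9 + 1.3 + 1.4 + 2.1 − 1.2)/6 = 1.4333
Σ_{t=1}^{5}(x_t−x̄)(x_{t+1}−x̄) = -0.9911
γ_1 = -0.9911 / 6 = -0.165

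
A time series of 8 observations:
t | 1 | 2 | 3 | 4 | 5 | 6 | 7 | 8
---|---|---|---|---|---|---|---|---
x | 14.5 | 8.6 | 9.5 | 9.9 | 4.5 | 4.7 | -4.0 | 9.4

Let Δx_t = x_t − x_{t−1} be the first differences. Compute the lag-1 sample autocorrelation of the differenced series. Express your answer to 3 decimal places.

First differences Δx: -5.9, 0.9, 0.4, -5.4, 0.2, -8.7, 13.4
Mean of differences = -0.7286
Numerator Σ(Δx_t−Δx̄)(Δx_{t+1}−Δx̄) = -136.2208
Denominator Σ(Δx_t−Δx̄)² = 316.5143
r_1(Δx) = -136.2208 / 316.5143 = -0.430

-0.430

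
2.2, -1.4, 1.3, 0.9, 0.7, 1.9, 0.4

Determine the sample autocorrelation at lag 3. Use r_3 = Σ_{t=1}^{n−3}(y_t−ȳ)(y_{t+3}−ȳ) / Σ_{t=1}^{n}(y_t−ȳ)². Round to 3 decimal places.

0.102

Mean ȳ = (2.2 − 1.4 + 1.3 + 0.9 + 0.7 + 1.9 + 0.4)/7 = 0.8571
Σ(y_t−ȳ)(y_{t+3}−ȳ) = (0.0576) + (0.3547) + (0.4618) + (-0.0196) = 0.8545
Denominator Σ(y_t−ȳ)² = 8.4171
r_3 = 0.8545 / 8.4171 = 0.102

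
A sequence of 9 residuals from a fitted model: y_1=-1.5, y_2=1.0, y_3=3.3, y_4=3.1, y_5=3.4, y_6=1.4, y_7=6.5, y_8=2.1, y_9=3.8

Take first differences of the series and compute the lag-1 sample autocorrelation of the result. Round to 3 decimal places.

First differences Δy: 2.5, 2.3, -0.2, 0.3, -2.0, 5.1, -4.4, 1.7
Mean of differences = 0.6625
Numerator Σ(Δy_t−Δȳ)(Δy_{t+1}−Δȳ) = -36.6577
Denominator Σ(Δy_t−Δȳ)² = 60.4188
r_1(Δy) = -36.6577 / 60.4188 = -0.607

-0.607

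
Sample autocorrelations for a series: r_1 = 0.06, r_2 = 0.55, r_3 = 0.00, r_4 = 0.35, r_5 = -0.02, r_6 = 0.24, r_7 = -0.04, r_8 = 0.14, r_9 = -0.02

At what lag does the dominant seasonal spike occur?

The largest autocorrelation is r_2 = 0.55, with weaker echoes at lags 4 (0.35) and 6 (0.24); the remaining lags stay at or below 0.14.
The dominant spike at lag 2 indicates a seasonal period of 2.

2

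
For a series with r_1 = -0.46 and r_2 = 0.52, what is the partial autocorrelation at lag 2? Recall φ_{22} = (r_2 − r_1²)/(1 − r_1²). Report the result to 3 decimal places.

0.391

φ_{22} = (r_2 − r_1²) / (1 − r_1²)
r_1² = (-0.46)² = 0.2116
Numerator = 0.52 − 0.2116 = 0.3084; denominator = 1 − 0.2116 = 0.7884
φ_{22} = 0.3084 / 0.7884 = 0.391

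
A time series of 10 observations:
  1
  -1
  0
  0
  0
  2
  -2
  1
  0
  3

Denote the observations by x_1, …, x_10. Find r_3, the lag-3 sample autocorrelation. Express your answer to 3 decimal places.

Mean x̄ = (1 − 1 + 0 + 0 + 0 + 2 − 2 + 1 + 0 + 3)/10 = 0.4000
Σ(x_t−x̄)(x_{t+3}−x̄) = (-0.2400) + (0.5600) + (-0.6400) + (0.9600) + (-0.2400) + (-0.6400) + (-6.2400) = -6.4800
Denominator Σ(x_t−x̄)² = 18.4000
r_3 = -6.4800 / 18.4000 = -0.352

-0.352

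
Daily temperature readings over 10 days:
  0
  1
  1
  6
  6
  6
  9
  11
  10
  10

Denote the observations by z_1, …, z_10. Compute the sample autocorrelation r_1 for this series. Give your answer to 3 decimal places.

0.697

Mean z̄ = (0 + 1 + 1 + 6 + 6 + 6 + 9 + 11 + 10 + 10)/10 = 6.0000
Numerator Σ_{t=1}^{9}(z_t−z̄)(z_{t+1}−z̄) = 106.0000
Denominator Σ(z_t−z̄)² = 152.0000
r_1 = 106.0000 / 152.0000 = 0.697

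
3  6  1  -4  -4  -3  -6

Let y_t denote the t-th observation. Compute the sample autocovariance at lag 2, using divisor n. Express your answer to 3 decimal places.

Mean ȳ = (3 + 6 + 1 − 4 − 4 − 3 − 6)/7 = -1.0000
Σ_{t=1}^{5}(y_t−ȳ)(y_{t+2}−ȳ) = 2.0000
γ_2 = 2.0000 / 7 = 0.286

0.286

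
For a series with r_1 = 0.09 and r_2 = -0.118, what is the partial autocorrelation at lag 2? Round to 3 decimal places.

-0.127

φ_{22} = (r_2 − r_1²) / (1 − r_1²)
r_1² = (0.09)² = 0.0081
Numerator = -0.118 − 0.0081 = -0.1261; denominator = 1 − 0.0081 = 0.9919
φ_{22} = -0.1261 / 0.9919 = -0.127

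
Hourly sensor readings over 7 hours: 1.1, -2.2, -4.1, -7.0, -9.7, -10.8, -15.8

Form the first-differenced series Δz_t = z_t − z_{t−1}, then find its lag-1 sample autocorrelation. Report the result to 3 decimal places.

-0.463

First differences Δz: -3.3, -1.9, -2.9, -2.7, -1.1, -5.0
Mean of differences = -2.8167
Numerator Σ(Δz_t−Δz̄)(Δz_{t+1}−Δz̄) = -4.0769
Denominator Σ(Δz_t−Δz̄)² = 8.8083
r_1(Δz) = -4.0769 / 8.8083 = -0.463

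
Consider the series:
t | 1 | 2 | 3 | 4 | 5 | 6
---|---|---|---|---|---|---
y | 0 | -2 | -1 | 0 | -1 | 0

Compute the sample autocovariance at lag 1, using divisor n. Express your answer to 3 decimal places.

Mean ȳ = (0 − 2 − 1 + 0 − 1 + 0)/6 = -0.6667
Deviations: 0.6667, -1.3333, -0.3333, 0.6667, -0.3333, 0.6667
Σ_{t=1}^{5}(y_t−ȳ)(y_{t+1}−ȳ) = -1.1111
γ_1 = -1.1111 / 6 = -0.185

-0.185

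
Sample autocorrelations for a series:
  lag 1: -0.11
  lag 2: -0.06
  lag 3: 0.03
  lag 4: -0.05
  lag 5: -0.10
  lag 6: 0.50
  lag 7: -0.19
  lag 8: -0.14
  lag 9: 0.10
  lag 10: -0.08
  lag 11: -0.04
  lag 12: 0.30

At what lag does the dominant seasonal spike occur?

The largest autocorrelation is r_6 = 0.50, with a weaker echo at lag 12 (0.30); the remaining lags stay at or below 0.10.
The dominant spike at lag 6 indicates a seasonal period of 6.

6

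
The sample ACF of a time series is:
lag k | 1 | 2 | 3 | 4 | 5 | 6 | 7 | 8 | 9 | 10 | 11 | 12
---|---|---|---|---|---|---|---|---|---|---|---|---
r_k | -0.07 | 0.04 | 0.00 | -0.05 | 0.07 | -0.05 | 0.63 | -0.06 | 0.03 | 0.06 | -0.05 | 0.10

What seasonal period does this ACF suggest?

7

The largest autocorrelation is r_7 = 0.63; the remaining lags stay at or below 0.10.
The dominant spike at lag 7 indicates a seasonal period of 7.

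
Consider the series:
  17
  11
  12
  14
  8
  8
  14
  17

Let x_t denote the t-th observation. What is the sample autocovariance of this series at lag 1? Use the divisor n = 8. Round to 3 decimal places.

0.967

Mean x̄ = (17 + 11 + 12 + 14 + 8 + 8 + 14 + 17)/8 = 12.6250
Deviations: 4.3750, -1.6250, -0.6250, 1.3750, -4.6250, -4.6250, 1.3750, 4.3750
Σ_{t=1}^{7}(x_t−x̄)(x_{t+1}−x̄) = 7.7344
γ_1 = 7.7344 / 8 = 0.967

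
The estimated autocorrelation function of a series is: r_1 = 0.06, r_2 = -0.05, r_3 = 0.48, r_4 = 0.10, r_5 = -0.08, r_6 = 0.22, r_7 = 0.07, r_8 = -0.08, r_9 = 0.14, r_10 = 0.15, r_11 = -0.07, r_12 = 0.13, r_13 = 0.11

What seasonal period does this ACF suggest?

The largest autocorrelation is r_3 = 0.48, with a weaker echo at lag 6 (0.22); the remaining lags stay at or below 0.15.
The dominant spike at lag 3 indicates a seasonal period of 3.

3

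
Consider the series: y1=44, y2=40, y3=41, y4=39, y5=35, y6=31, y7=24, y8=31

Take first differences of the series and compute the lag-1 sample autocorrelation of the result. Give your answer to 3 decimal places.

First differences Δy: -4, 1, -2, -4, -4, -7, 7
Mean of differences = -1.8571
Numerator Σ(Δy_t−Δȳ)(Δy_{t+1}−Δȳ) = -36.1633
Denominator Σ(Δy_t−Δȳ)² = 126.8571
r_1(Δy) = -36.1633 / 126.8571 = -0.285

-0.285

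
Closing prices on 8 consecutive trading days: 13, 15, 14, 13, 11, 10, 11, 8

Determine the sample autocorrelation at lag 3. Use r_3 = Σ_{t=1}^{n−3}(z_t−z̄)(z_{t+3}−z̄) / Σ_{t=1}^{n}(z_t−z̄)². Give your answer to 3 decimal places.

Mean z̄ = (13 + 15 + 14 + 13 + 11 + 10 + 11 + 8)/8 = 11.8750
Deviations from mean: 1.1250, 3.1250, 2.1250, 1.1250, -0.8750, -1.8750, -0.8750, -3.8750
Σ(z_t−z̄)(z_{t+3}−z̄) = (1.2656) + (-2.7344) + (-3.9844) + (-0.9844) + (3.3906) = -3.0469
Denominator Σ(z_t−z̄)² = 36.8750
r_3 = -3.0469 / 36.8750 = -0.083

-0.083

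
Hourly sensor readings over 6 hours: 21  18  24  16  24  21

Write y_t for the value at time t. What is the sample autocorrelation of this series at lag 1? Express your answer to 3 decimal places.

Mean ȳ = (21 + 18 + 24 + 16 + 24 + 21)/6 = 20.6667
Deviations from mean: 0.3333, -2.6667, 3.3333, -4.6667, 3.3333, 0.3333
Σ(y_t−ȳ)(y_{t+1}−ȳ) = (-0.8889) + (-8.8889) + (-15.5556) + (-15.5556) + (1.1111) = -39.7778
Denominator Σ(y_t−ȳ)² = 51.3333
r_1 = -39.7778 / 51.3333 = -0.775

-0.775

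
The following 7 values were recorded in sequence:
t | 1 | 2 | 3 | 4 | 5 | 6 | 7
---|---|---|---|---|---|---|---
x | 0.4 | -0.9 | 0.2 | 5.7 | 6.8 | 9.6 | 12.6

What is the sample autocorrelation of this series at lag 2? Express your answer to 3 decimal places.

0.161

Mean x̄ = (0.4 − 0.9 + 0.2 + 5.7 + 6.8 + 9.6 + 12.6)/7 = 4.9143
Σ(x_t−x̄)(x_{t+2}−x̄) = (21.2816) + (-4.5684) + (-8.8898) + (3.6816) + (14.4931) = 25.9982
Denominator Σ(x_t−x̄)² = 161.6086
r_2 = 25.9982 / 161.6086 = 0.161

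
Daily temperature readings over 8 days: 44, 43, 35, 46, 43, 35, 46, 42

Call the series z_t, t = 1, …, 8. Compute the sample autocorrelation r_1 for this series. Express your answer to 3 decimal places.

Mean z̄ = (44 + 43 + 35 + 46 + 43 + 35 + 46 + 42)/8 = 41.7500
Numerator Σ_{t=1}^{7}(z_t−z̄)(z_{t+1}−z̄) = -65.0625
Denominator Σ(z_t−z̄)² = 135.5000
r_1 = -65.0625 / 135.5000 = -0.480

-0.480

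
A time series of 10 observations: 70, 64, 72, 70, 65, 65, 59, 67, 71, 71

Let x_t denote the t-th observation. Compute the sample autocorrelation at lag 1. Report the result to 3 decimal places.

Mean x̄ = (70 + 64 + 72 + 70 + 65 + 65 + 59 + 67 + 71 + 71)/10 = 67.4000
Numerator Σ_{t=1}^{9}(x_t−x̄)(x_{t+1}−x̄) = 22.0400
Denominator Σ(x_t−x̄)² = 154.4000
r_1 = 22.0400 / 154.4000 = 0.143

0.143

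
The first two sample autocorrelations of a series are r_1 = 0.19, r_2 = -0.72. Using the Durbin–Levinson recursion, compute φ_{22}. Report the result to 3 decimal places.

φ_{22} = (r_2 − r_1²) / (1 − r_1²)
r_1² = (0.19)² = 0.0361
Numerator = -0.72 − 0.0361 = -0.7561; denominator = 1 − 0.0361 = 0.9639
φ_{22} = -0.7561 / 0.9639 = -0.784

-0.784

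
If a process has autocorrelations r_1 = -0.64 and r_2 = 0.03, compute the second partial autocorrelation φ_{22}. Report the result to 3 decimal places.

φ_{22} = (r_2 − r_1²) / (1 − r_1²)
r_1² = (-0.64)² = 0.4096
Numerator = 0.03 − 0.4096 = -0.3796; denominator = 1 − 0.4096 = 0.5904
φ_{22} = -0.3796 / 0.5904 = -0.643

-0.643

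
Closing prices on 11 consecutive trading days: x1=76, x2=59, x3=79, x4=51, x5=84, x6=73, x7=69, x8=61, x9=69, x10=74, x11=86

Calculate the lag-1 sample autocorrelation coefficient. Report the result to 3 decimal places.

Mean x̄ = (76 + 59 + 79 + 51 + 84 + 73 + 69 + 61 + 69 + 74 + 86)/11 = 71.0000
Numerator Σ_{t=1}^{10}(x_t−x̄)(x_{t+1}−x̄) = -475.0000
Denominator Σ(x_t−x̄)² = 1148.0000
r_1 = -475.0000 / 1148.0000 = -0.414

-0.414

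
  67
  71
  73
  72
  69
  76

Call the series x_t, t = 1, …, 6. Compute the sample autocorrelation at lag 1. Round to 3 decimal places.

Mean x̄ = (67 + 71 + 73 + 72 + 69 + 76)/6 = 71.3333
Deviations from mean: -4.3333, -0.3333, 1.6667, 0.6667, -2.3333, 4.6667
Σ(x_t−x̄)(x_{t+1}−x̄) = (1.4444) + (-0.5556) + (1.1111) + (-1.5556) + (-10.8889) = -10.4444
Denominator Σ(x_t−x̄)² = 49.3333
r_1 = -10.4444 / 49.3333 = -0.212

-0.212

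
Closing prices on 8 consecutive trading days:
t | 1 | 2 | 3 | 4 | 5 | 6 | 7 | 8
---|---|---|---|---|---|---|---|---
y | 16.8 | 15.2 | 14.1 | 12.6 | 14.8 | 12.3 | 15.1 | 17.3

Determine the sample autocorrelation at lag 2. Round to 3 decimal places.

Mean ȳ = (16.8 + 15.2 + 14.1 + 12.6 + 14.8 + 12.3 + 15.1 + 17.3)/8 = 14.7750
Deviations from mean: 2.0250, 0.4250, -0.6750, -2.1750, 0.0250, -2.4750, 0.3250, 2.5250
Numerator Σ_{t=1}^{6}(y_t−ȳ)(y_{t+2}−ȳ) = -3.1663
Denominator Σ(y_t−ȳ)² = 22.0750
r_2 = -3.1663 / 22.0750 = -0.143

-0.143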